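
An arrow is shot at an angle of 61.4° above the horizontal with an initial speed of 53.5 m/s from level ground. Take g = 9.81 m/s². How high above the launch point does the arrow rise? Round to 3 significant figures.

Vertical component of launch velocity: v_y = 53.5 sin 61.4° = 46.97 m/s.
At the highest point the vertical velocity is zero, so v_y² = 2 g h_max.
h_max = (46.97)² / (2 × 9.81) = 2206 / 19.62 = 112 m.

112 m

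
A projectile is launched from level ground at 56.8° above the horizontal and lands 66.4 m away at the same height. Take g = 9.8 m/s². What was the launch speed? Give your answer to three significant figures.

On level ground, R = v₀² sin(2θ) / g, so v₀ = √(R g / sin 2θ).
sin(2 × 56.8°) = 0.9164.
v₀ = √(66.4 × 9.8 / 0.9164) = √710.1 = 26.6 m/s.

26.6 m/s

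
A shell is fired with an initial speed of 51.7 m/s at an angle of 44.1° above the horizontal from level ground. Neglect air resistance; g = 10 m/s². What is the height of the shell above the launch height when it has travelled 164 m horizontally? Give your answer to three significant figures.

v_x = 51.7 cos 44.1° = 37.13 m/s, v_y0 = 51.7 sin 44.1° = 35.98 m/s.
Time to reach x = 164 m: t = x / v_x = 164 / 37.13 = 4.417 s.
y = v_y0 t − ½ g t² = 35.98×4.417 − 5.000×4.417² = 61.4 m.

61.4 m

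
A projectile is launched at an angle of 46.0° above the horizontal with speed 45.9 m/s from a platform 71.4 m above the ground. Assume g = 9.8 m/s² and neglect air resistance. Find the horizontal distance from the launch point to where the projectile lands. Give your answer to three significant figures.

270 m

Components: v_x = 45.9 cos 46.0° = 31.88 m/s, v_y = 45.9 sin 46.0° = 33.02 m/s.
Vertical: 0 = 71.4 + 33.02 t − ½(9.8) t² ⇒ 4.900 t² − 33.02 t − 71.4 = 0.
t = [33.02 + √(1090 + 1399)] / 9.800 = 8.460 s.
Horizontal: R = v_x · t = 31.88 × 8.460 = 270 m.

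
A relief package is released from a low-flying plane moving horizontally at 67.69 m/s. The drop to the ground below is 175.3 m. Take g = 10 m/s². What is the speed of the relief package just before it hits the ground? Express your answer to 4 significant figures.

Fall time: t = √(2 × 175.3 / 10) = 5.9211 s.
At impact: v_x = 67.69 m/s (unchanged), v_y = g t = 10 × 5.9211 = 59.211 m/s.
Speed = √(v_x² + v_y²) = √(4581.9 + 3505.9) = 89.93 m/s.

89.93 m/s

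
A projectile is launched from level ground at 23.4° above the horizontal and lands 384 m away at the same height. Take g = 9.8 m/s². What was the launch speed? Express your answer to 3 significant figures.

71.8 m/s

On level ground, R = v₀² sin(2θ) / g, so v₀ = √(R g / sin 2θ).
sin(2 × 23.4°) = 0.7290.
v₀ = √(384 × 9.8 / 0.7290) = √5162 = 71.8 m/s.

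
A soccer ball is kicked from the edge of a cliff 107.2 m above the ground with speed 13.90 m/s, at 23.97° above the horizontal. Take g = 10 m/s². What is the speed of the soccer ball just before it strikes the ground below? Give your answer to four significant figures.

v_x = 13.90 cos 23.97° = 12.701 m/s is unchanged throughout.
For the vertical component, v_y² = v_y0² + 2 g h = (5.6470)² + 2×10×107.2 = 2175.9, so |v_y| = 46.647 m/s.
Impact speed = √(v_x² + v_y²) = √(161.32 + 2175.9) = 48.34 m/s.

48.34 m/s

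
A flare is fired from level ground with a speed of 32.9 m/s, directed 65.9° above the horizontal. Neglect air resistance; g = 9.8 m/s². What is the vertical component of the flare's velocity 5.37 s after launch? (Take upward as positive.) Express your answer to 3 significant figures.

Initial vertical component: v_y0 = 32.9 sin 65.9° = 30.03 m/s.
v_y(t) = v_y0 − g t = 30.03 − 9.8 × 5.37 = -22.6 m/s.

-22.6 m/s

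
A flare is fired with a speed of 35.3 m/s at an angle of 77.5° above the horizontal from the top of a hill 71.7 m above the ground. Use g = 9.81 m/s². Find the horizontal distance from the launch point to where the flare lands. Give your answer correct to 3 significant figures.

Components: v_x = 35.3 cos 77.5° = 7.640 m/s, v_y = 35.3 sin 77.5° = 34.46 m/s.
Vertical: 0 = 71.7 + 34.46 t − ½(9.81) t² ⇒ 4.905 t² − 34.46 t − 71.7 = 0.
t = [34.46 + √(1187 + 1407)] / 9.810 = 8.705 s.
Horizontal: R = v_x · t = 7.640 × 8.705 = 66.5 m.

66.5 m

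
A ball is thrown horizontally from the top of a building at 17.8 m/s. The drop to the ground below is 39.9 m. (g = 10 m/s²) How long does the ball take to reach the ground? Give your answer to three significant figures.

2.82 s

The horizontal speed doesn't affect the fall. With v_y0 = 0, h = ½ g t².
t = √(2 × 39.9 / 10) = √7.980 = 2.82 s.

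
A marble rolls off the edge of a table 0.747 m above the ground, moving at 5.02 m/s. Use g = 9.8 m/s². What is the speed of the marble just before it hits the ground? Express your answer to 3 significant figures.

6.31 m/s

Fall time: t = √(2 × 0.747 / 9.8) = 0.3904 s.
At impact: v_x = 5.02 m/s (unchanged), v_y = g t = 9.8 × 0.3904 = 3.826 m/s.
Speed = √(v_x² + v_y²) = √(25.20 + 14.64) = 6.31 m/s.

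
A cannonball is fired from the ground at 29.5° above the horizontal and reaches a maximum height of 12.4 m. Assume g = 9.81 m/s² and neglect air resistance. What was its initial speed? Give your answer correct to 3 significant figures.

31.7 m/s

At maximum height v_y = 0, so (v₀ sin θ)² = 2 g H.
v₀ sin 29.5° = √(2 × 9.81 × 12.4) = 15.60 m/s.
v₀ = 15.60 / sin 29.5° = 15.60 / 0.4924 = 31.7 m/s.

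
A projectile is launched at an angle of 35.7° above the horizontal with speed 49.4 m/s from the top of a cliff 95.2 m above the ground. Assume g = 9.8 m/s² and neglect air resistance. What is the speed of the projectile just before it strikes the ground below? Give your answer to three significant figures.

65.6 m/s

v_x = 49.4 cos 35.7° = 40.12 m/s is unchanged throughout.
For the vertical component, v_y² = v_y0² + 2 g h = (28.83)² + 2×9.8×95.2 = 2697, so |v_y| = 51.93 m/s.
Impact speed = √(v_x² + v_y²) = √(1610 + 2697) = 65.6 m/s.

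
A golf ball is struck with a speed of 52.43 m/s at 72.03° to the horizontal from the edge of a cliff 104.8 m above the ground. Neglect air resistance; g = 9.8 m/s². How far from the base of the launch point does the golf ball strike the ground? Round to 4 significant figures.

Components: v_x = 52.43 cos 72.03° = 16.176 m/s, v_y = 52.43 sin 72.03° = 49.872 m/s.
Vertical: 0 = 104.8 + 49.872 t − ½(9.8) t² ⇒ 4.900 t² − 49.872 t − 104.8 = 0.
t = [49.872 + √(2487.2 + 2054.1)] / 9.800 = 11.965 s.
Horizontal: R = v_x · t = 16.176 × 11.965 = 193.5 m.

193.5 m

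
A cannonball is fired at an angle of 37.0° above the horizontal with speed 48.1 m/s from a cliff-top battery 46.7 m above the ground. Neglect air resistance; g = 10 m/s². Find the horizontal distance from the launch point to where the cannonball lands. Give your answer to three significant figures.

273 m

Components: v_x = 48.1 cos 37.0° = 38.41 m/s, v_y = 48.1 sin 37.0° = 28.95 m/s.
Vertical: 0 = 46.7 + 28.95 t − ½(10) t² ⇒ 5.000 t² − 28.95 t − 46.7 = 0.
t = [28.95 + √(838.1 + 934.0)] / 10.00 = 7.105 s.
Horizontal: R = v_x · t = 38.41 × 7.105 = 273 m.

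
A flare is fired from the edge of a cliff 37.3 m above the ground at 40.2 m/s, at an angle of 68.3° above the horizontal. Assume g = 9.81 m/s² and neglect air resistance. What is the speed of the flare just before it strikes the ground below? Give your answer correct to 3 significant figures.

48.5 m/s

v_x = 40.2 cos 68.3° = 14.86 m/s is unchanged throughout.
For the vertical component, v_y² = v_y0² + 2 g h = (37.35)² + 2×9.81×37.3 = 2127, so |v_y| = 46.12 m/s.
Impact speed = √(v_x² + v_y²) = √(220.8 + 2127) = 48.5 m/s.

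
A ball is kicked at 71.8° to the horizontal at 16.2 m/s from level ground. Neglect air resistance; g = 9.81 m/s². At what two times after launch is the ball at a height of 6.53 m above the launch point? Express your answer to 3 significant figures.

0.506 s and 2.63 s

v_y0 = 16.2 sin 71.8° = 15.39 m/s.
Set y = v_y0 t − ½ g t² = 6.53: 4.905 t² − 15.39 t + 6.53 = 0.
t = [15.39 ± √(236.9 − 128.1)] / 9.81 = (15.39 ± 10.43) / 9.81, giving t = 0.506 s or t = 2.63 s.
So the ball is at 6.53 m at t = 0.506 s (rising) and t = 2.63 s (falling).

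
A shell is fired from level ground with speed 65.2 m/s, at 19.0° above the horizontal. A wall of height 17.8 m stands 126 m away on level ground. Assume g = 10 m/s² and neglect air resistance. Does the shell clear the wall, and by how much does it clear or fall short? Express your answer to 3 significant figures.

v_x = 65.2 cos 19.0° = 61.65 m/s; v_y0 = 65.2 sin 19.0° = 21.23 m/s.
Time to reach the wall: t = 126 / 61.65 = 2.044 s.
Height at that point: y = 21.23×2.044 − 5.000×2.044² = 22.50 m.
That is 22.50 − 17.8 = 4.70 m above the top of the wall, so the shell clears it.

Yes — it clears the wall by 4.70 m.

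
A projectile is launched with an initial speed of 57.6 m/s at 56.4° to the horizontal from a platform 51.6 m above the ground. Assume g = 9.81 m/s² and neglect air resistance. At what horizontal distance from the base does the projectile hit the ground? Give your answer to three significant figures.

343 m

Components: v_x = 57.6 cos 56.4° = 31.88 m/s, v_y = 57.6 sin 56.4° = 47.98 m/s.
Vertical: 0 = 51.6 + 47.98 t − ½(9.81) t² ⇒ 4.905 t² − 47.98 t − 51.6 = 0.
t = [47.98 + √(2302 + 1012)] / 9.810 = 10.76 s.
Horizontal: R = v_x · t = 31.88 × 10.76 = 343 m.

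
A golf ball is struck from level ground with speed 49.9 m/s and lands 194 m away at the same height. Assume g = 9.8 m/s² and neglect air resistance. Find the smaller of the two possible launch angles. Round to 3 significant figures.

Level-ground range: R = v₀² sin(2θ)/g ⇒ sin 2θ = R g / v₀² = 194×9.8/49.9² = 0.7635.
2θ = arcsin(0.7635) = 49.77° or 180° − 49.77° = 130.23°.
So θ = 24.9° or θ = 65.1°.

24.9°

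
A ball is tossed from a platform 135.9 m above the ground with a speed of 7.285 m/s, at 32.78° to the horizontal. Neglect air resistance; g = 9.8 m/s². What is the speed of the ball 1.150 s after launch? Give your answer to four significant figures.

v_x = 7.285 cos 32.78° = 6.1249 m/s (constant).
v_y(t) = 7.285 sin 32.78° − g t = 3.9442 − 9.8 × 1.150 = -7.3258 m/s.
Speed = √(v_x² + v_y²) = √(37.514 + 53.667) = 9.549 m/s.

9.549 m/s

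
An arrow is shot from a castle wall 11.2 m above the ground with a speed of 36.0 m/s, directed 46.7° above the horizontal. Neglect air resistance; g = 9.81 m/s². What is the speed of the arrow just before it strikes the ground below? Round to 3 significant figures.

v_x = 36.0 cos 46.7° = 24.69 m/s is unchanged throughout.
For the vertical component, v_y² = v_y0² + 2 g h = (26.20)² + 2×9.81×11.2 = 906.2, so |v_y| = 30.10 m/s.
Impact speed = √(v_x² + v_y²) = √(609.6 + 906.2) = 38.9 m/s.

38.9 m/s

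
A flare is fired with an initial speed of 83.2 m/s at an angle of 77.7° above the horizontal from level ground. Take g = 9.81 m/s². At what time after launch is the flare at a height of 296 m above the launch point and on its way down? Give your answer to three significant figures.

11.2 s

v_y0 = 83.2 sin 77.7° = 81.29 m/s.
Set y = v_y0 t − ½ g t² = 296: 4.905 t² − 81.29 t + 296 = 0.
t = [81.29 ± √(6608 − 5808)] / 9.81 = (81.29 ± 28.28) / 9.81, giving t = 5.40 s or t = 11.2 s.
On the way down corresponds to the larger root: t = 11.2 s.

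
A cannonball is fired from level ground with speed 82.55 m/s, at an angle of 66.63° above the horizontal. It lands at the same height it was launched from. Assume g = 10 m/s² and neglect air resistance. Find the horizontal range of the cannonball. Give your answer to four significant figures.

For level ground, R = v₀² sin(2θ) / g.
sin(2 × 66.63°) = sin 133.26° = 0.7283.
R = (82.55)² × 0.7283 / 10 = 496.3 m.

496.3 m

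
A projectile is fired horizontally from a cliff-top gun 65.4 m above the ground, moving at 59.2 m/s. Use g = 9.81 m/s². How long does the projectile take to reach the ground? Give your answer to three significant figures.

The horizontal speed doesn't affect the fall. With v_y0 = 0, h = ½ g t².
t = √(2 × 65.4 / 9.81) = √13.33 = 3.65 s.

3.65 s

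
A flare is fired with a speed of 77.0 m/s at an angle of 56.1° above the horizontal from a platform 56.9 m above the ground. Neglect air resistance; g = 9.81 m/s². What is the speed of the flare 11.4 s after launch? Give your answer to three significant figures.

v_x = 77.0 cos 56.1° = 42.95 m/s (constant).
v_y(t) = 77.0 sin 56.1° − g t = 63.91 − 9.81 × 11.4 = -47.92 m/s.
Speed = √(v_x² + v_y²) = √(1845 + 2296) = 64.4 m/s.

64.4 m/s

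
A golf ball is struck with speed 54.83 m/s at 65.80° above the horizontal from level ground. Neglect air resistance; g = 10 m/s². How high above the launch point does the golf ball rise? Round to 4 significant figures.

Vertical component of launch velocity: v_y = 54.83 sin 65.80° = 50.012 m/s.
At the highest point the vertical velocity is zero, so v_y² = 2 g h_max.
h_max = (50.012)² / (2 × 10) = 2501.2 / 20.00 = 125.1 m.

125.1 m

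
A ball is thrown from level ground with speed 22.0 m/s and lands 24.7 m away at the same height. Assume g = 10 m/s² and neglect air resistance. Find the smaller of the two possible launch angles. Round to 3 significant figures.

Level-ground range: R = v₀² sin(2θ)/g ⇒ sin 2θ = R g / v₀² = 24.7×10/22.0² = 0.5103.
2θ = arcsin(0.5103) = 30.68° or 180° − 30.68° = 149.32°.
So θ = 15.3° or θ = 74.7°.

15.3°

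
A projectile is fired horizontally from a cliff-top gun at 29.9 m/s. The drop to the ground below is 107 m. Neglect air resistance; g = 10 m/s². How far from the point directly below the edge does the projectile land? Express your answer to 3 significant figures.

138 m

Initial vertical velocity is zero, so the fall time comes from h = ½ g t²: t = √(2 × 107 / 10) = 4.626 s.
Horizontal motion is uniform at 29.9 m/s, so x = 29.9 × 4.626 = 138 m.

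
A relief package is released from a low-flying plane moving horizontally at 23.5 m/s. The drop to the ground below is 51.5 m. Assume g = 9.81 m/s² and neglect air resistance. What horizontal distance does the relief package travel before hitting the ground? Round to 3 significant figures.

Initial vertical velocity is zero, so the fall time comes from h = ½ g t²: t = √(2 × 51.5 / 9.81) = 3.240 s.
Horizontal motion is uniform at 23.5 m/s, so x = 23.5 × 3.240 = 76.1 m.

76.1 m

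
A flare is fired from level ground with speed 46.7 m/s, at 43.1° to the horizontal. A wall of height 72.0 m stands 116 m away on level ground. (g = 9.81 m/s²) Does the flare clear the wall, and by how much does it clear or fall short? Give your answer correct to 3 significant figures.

v_x = 46.7 cos 43.1° = 34.10 m/s; v_y0 = 46.7 sin 43.1° = 31.91 m/s.
Time to reach the wall: t = 116 / 34.10 = 3.402 s.
Height at that point: y = 31.91×3.402 − 4.905×3.402² = 51.79 m.
That is 72.0 − 51.79 = 20.2 m below the top of the wall, so the flare does not clear it.

No — it falls 20.2 m short of clearing the wall.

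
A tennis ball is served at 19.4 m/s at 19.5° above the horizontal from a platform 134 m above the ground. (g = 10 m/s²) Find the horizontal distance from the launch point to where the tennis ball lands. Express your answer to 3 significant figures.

Components: v_x = 19.4 cos 19.5° = 18.29 m/s, v_y = 19.4 sin 19.5° = 6.476 m/s.
Vertical: 0 = 134 + 6.476 t − ½(10) t² ⇒ 5.000 t² − 6.476 t − 134 = 0.
t = [6.476 + √(41.94 + 2680)] / 10.00 = 5.865 s.
Horizontal: R = v_x · t = 18.29 × 5.865 = 107 m.

107 m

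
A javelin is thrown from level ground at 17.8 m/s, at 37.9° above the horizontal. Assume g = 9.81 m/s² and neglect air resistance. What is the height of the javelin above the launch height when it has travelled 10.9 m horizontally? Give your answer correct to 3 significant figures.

v_x = 17.8 cos 37.9° = 14.05 m/s, v_y0 = 17.8 sin 37.9° = 10.93 m/s.
Time to reach x = 10.9 m: t = x / v_x = 10.9 / 14.05 = 0.7758 s.
y = v_y0 t − ½ g t² = 10.93×0.7758 − 4.905×0.7758² = 5.53 m.

5.53 m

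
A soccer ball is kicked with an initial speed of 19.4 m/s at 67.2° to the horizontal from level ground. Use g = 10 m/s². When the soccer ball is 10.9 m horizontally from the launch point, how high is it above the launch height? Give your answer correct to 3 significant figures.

15.4 m

v_x = 19.4 cos 67.2° = 7.518 m/s, v_y0 = 19.4 sin 67.2° = 17.88 m/s.
Time to reach x = 10.9 m: t = x / v_x = 10.9 / 7.518 = 1.450 s.
y = v_y0 t − ½ g t² = 17.88×1.450 − 5.000×1.450² = 15.4 m.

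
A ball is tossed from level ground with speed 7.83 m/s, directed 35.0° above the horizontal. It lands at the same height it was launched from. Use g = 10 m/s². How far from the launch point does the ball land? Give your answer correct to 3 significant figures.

5.76 m

Components: v_x = 7.83 cos 35.0° = 6.414 m/s, v_y = 7.83 sin 35.0° = 4.491 m/s.
Time of flight (same landing height): t = 2 v_y / g = 2 × 4.491 / 10 = 0.8982 s.
Range: R = v_x · t = 6.414 × 0.8982 = 5.76 m.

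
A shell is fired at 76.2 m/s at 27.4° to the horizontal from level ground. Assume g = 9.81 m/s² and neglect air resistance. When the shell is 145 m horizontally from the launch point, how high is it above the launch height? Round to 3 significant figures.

52.6 m

v_x = 76.2 cos 27.4° = 67.65 m/s, v_y0 = 76.2 sin 27.4° = 35.07 m/s.
Time to reach x = 145 m: t = x / v_x = 145 / 67.65 = 2.143 s.
y = v_y0 t − ½ g t² = 35.07×2.143 − 4.905×2.143² = 52.6 m.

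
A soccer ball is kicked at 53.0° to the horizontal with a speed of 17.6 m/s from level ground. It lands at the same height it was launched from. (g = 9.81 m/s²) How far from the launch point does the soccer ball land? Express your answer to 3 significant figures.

Components: v_x = 17.6 cos 53.0° = 10.59 m/s, v_y = 17.6 sin 53.0° = 14.06 m/s.
Time of flight (same landing height): t = 2 v_y / g = 2 × 14.06 / 9.81 = 2.866 s.
Range: R = v_x · t = 10.59 × 2.866 = 30.4 m.

30.4 m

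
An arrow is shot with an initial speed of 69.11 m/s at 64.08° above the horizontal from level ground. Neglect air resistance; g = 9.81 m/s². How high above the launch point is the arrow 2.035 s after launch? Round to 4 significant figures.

106.2 m

v_y0 = 69.11 sin 64.08° = 62.158 m/s.
y(t) = v_y0 t − ½ g t² = 62.158×2.035 − 4.905×2.035² = 106.2 m.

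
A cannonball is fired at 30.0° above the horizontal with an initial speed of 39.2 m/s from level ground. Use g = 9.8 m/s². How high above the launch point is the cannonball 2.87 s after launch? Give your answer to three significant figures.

v_y0 = 39.2 sin 30.0° = 19.60 m/s.
y(t) = v_y0 t − ½ g t² = 19.60×2.87 − 4.900×2.87² = 15.9 m.

15.9 m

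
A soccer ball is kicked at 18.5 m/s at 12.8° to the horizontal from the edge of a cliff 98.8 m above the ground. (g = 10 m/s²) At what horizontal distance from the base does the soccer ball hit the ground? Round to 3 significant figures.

Components: v_x = 18.5 cos 12.8° = 18.04 m/s, v_y = 18.5 sin 12.8° = 4.099 m/s.
Vertical: 0 = 98.8 + 4.099 t − ½(10) t² ⇒ 5.000 t² − 4.099 t − 98.8 = 0.
t = [4.099 + √(16.80 + 1976)] / 10.00 = 4.874 s.
Horizontal: R = v_x · t = 18.04 × 4.874 = 87.9 m.

87.9 m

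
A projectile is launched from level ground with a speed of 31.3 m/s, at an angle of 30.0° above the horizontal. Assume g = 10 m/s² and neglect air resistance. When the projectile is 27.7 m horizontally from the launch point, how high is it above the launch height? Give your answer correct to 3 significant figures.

v_x = 31.3 cos 30.0° = 27.11 m/s, v_y0 = 31.3 sin 30.0° = 15.65 m/s.
Time to reach x = 27.7 m: t = x / v_x = 27.7 / 27.11 = 1.022 s.
y = v_y0 t − ½ g t² = 15.65×1.022 − 5.000×1.022² = 10.8 m.

10.8 m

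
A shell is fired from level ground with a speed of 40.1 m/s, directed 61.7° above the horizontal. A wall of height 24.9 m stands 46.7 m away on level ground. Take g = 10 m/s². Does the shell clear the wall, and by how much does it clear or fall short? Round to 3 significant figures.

v_x = 40.1 cos 61.7° = 19.01 m/s; v_y0 = 40.1 sin 61.7° = 35.31 m/s.
Time to reach the wall: t = 46.7 / 19.01 = 2.457 s.
Height at that point: y = 35.31×2.457 − 5.000×2.457² = 56.57 m.
That is 56.57 − 24.9 = 31.7 m above the top of the wall, so the shell clears it.

Yes — it clears the wall by 31.7 m.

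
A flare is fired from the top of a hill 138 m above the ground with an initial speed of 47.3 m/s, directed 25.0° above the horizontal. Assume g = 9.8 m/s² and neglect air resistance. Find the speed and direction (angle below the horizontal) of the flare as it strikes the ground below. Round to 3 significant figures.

v_x = 47.3 cos 25.0° = 42.87 m/s (constant).
|v_y| at impact = √((19.99)² + 2×9.8×138) = 55.72 m/s.
Speed = √(42.87² + 55.72²) = 70.3 m/s; angle = arctan(55.72/42.87) = 52.4° below horizontal.

70.3 m/s at 52.4° below the horizontal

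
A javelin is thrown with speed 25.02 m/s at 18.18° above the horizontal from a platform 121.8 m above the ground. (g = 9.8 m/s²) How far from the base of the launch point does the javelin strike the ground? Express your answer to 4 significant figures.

139.0 m

Components: v_x = 25.02 cos 18.18° = 23.771 m/s, v_y = 25.02 sin 18.18° = 7.8063 m/s.
Vertical: 0 = 121.8 + 7.8063 t − ½(9.8) t² ⇒ 4.900 t² − 7.8063 t − 121.8 = 0.
t = [7.8063 + √(60.938 + 2387.3)] / 9.800 = 5.8455 s.
Horizontal: R = v_x · t = 23.771 × 5.8455 = 139.0 m.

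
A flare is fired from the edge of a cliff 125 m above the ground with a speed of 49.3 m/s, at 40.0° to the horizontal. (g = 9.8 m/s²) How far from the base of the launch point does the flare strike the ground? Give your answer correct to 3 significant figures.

Components: v_x = 49.3 cos 40.0° = 37.77 m/s, v_y = 49.3 sin 40.0° = 31.69 m/s.
Vertical: 0 = 125 + 31.69 t − ½(9.8) t² ⇒ 4.900 t² − 31.69 t − 125 = 0.
t = [31.69 + √(1004 + 2450)] / 9.800 = 9.231 s.
Horizontal: R = v_x · t = 37.77 × 9.231 = 349 m.

349 m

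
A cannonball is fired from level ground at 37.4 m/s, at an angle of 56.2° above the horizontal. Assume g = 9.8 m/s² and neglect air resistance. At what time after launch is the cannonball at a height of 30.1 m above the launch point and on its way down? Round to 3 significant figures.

v_y0 = 37.4 sin 56.2° = 31.08 m/s.
Set y = v_y0 t − ½ g t² = 30.1: 4.900 t² − 31.08 t + 30.1 = 0.
t = [31.08 ± √(966.0 − 590.0)] / 9.8 = (31.08 ± 19.39) / 9.8, giving t = 1.19 s or t = 5.15 s.
On the way down corresponds to the larger root: t = 5.15 s.

5.15 s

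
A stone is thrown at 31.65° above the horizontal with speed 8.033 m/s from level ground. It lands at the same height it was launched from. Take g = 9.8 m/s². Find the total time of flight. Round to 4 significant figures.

Vertical component: v_y = 8.033 sin 31.65° = 4.2151 m/s.
For a projectile landing at launch height, time of flight is t = 2 v_y / g = 2 × 4.2151 / 9.8 = 0.8602 s.

0.8602 s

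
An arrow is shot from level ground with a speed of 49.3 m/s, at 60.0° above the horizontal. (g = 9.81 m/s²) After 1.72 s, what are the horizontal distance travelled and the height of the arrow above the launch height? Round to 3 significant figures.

x = 42.4 m, y = 58.9 m

v_x = 49.3 cos 60.0° = 24.65 m/s; v_y0 = 49.3 sin 60.0° = 42.70 m/s.
x = v_x t = 24.65 × 1.72 = 42.4 m.
y = v_y0 t − ½ g t² = 42.70×1.72 − 4.905×1.72² = 58.9 m.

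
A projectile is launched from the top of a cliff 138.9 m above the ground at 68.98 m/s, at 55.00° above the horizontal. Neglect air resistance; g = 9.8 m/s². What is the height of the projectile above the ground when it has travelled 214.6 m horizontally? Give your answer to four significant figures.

301.2 m

v_x = 68.98 cos 55.00° = 39.565 m/s, v_y0 = 68.98 sin 55.00° = 56.505 m/s.
Time to reach x = 214.6 m: t = x / v_x = 214.6 / 39.565 = 5.4240 s.
y = 138.9 + v_y0 t − ½ g t² = 138.9 + 56.505×5.4240 − 4.900×5.4240² = 301.2 m.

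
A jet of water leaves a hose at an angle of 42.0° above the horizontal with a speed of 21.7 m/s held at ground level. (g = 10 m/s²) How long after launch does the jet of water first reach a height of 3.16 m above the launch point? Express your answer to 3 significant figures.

v_y0 = 21.7 sin 42.0° = 14.52 m/s.
Set y = v_y0 t − ½ g t² = 3.16: 5.000 t² − 14.52 t + 3.16 = 0.
t = [14.52 ± √(210.8 − 63.20)] / 10 = (14.52 ± 12.15) / 10, giving t = 0.237 s or t = 2.67 s.
The jet of water is on the way up at the first time, so t = 0.237 s.

0.237 s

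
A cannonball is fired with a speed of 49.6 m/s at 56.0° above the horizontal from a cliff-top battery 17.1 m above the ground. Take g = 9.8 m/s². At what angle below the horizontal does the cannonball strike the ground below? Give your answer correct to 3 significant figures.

v_x = 49.6 cos 56.0° = 27.74 m/s.
At impact |v_y| = √(v_y0² + 2 g h) = √(41.12² + 2×9.8×17.1) = 45.01 m/s.
Angle below horizontal = arctan(|v_y| / v_x) = arctan(45.01 / 27.74) = 58.4°.

58.4°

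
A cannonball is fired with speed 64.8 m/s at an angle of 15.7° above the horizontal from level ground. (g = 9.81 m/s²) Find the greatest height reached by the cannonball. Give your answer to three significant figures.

15.7 m

Vertical component of launch velocity: v_y = 64.8 sin 15.7° = 17.53 m/s.
At the highest point the vertical velocity is zero, so v_y² = 2 g h_max.
h_max = (17.53)² / (2 × 9.81) = 307.3 / 19.62 = 15.7 m.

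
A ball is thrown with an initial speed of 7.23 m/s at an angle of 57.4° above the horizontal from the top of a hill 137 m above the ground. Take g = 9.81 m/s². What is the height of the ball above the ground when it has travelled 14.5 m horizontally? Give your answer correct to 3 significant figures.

v_x = 7.23 cos 57.4° = 3.895 m/s, v_y0 = 7.23 sin 57.4° = 6.091 m/s.
Time to reach x = 14.5 m: t = x / v_x = 14.5 / 3.895 = 3.723 s.
y = 137 + v_y0 t − ½ g t² = 137 + 6.091×3.723 − 4.905×3.723² = 91.7 m.

91.7 m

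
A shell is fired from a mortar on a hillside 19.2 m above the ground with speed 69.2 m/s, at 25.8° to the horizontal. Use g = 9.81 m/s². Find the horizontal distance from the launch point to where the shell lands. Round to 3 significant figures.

Components: v_x = 69.2 cos 25.8° = 62.30 m/s, v_y = 69.2 sin 25.8° = 30.12 m/s.
Vertical: 0 = 19.2 + 30.12 t − ½(9.81) t² ⇒ 4.905 t² − 30.12 t − 19.2 = 0.
t = [30.12 + √(907.2 + 376.7)] / 9.810 = 6.723 s.
Horizontal: R = v_x · t = 62.30 × 6.723 = 419 m.

419 m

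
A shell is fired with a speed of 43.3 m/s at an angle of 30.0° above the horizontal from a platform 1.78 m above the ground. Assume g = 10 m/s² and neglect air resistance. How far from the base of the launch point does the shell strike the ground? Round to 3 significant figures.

Components: v_x = 43.3 cos 30.0° = 37.50 m/s, v_y = 43.3 sin 30.0° = 21.65 m/s.
Vertical: 0 = 1.78 + 21.65 t − ½(10) t² ⇒ 5.000 t² − 21.65 t − 1.78 = 0.
t = [21.65 + √(468.7 + 35.60)] / 10.00 = 4.411 s.
Horizontal: R = v_x · t = 37.50 × 4.411 = 165 m.

165 m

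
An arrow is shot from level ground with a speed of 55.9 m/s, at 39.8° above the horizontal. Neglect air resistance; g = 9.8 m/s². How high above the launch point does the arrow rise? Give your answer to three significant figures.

Vertical component of launch velocity: v_y = 55.9 sin 39.8° = 35.78 m/s.
At the highest point the vertical velocity is zero, so v_y² = 2 g h_max.
h_max = (35.78)² / (2 × 9.8) = 1280 / 19.60 = 65.3 m.

65.3 m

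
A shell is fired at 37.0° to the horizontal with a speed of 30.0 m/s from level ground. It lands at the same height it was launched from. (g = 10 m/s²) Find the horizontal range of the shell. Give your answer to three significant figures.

For level ground, R = v₀² sin(2θ) / g.
sin(2 × 37.0°) = sin 74.00° = 0.9613.
R = (30.0)² × 0.9613 / 10 = 86.5 m.

86.5 m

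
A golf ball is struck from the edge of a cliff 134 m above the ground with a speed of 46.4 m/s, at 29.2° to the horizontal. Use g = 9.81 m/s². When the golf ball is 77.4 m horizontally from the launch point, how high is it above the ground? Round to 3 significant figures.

v_x = 46.4 cos 29.2° = 40.50 m/s, v_y0 = 46.4 sin 29.2° = 22.64 m/s.
Time to reach x = 77.4 m: t = x / v_x = 77.4 / 40.50 = 1.911 s.
y = 134 + v_y0 t − ½ g t² = 134 + 22.64×1.911 − 4.905×1.911² = 159 m.

159 m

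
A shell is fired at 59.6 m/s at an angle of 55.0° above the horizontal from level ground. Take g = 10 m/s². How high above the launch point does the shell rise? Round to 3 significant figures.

Vertical component of launch velocity: v_y = 59.6 sin 55.0° = 48.82 m/s.
At the highest point the vertical velocity is zero, so v_y² = 2 g h_max.
h_max = (48.82)² / (2 × 10) = 2383 / 20.00 = 119 m.

119 m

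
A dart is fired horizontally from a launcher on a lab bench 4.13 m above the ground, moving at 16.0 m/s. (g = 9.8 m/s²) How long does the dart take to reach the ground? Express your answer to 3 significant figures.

0.918 s

The horizontal speed doesn't affect the fall. With v_y0 = 0, h = ½ g t².
t = √(2 × 4.13 / 9.8) = √0.8429 = 0.918 s.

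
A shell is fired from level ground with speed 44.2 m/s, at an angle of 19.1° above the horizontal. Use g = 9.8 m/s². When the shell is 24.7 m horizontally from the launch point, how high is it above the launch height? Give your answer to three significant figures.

v_x = 44.2 cos 19.1° = 41.77 m/s, v_y0 = 44.2 sin 19.1° = 14.46 m/s.
Time to reach x = 24.7 m: t = x / v_x = 24.7 / 41.77 = 0.5913 s.
y = v_y0 t − ½ g t² = 14.46×0.5913 − 4.900×0.5913² = 6.84 m.

6.84 m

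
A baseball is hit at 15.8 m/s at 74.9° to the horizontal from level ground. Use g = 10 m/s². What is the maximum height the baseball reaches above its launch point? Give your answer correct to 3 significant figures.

11.6 m

Vertical component of launch velocity: v_y = 15.8 sin 74.9° = 15.25 m/s.
At the highest point the vertical velocity is zero, so v_y² = 2 g h_max.
h_max = (15.25)² / (2 × 10) = 232.6 / 20.00 = 11.6 m.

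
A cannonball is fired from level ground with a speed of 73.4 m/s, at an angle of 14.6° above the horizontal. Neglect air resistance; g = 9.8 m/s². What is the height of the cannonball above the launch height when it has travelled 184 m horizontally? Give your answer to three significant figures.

15.0 m

v_x = 73.4 cos 14.6° = 71.03 m/s, v_y0 = 73.4 sin 14.6° = 18.50 m/s.
Time to reach x = 184 m: t = x / v_x = 184 / 71.03 = 2.590 s.
y = v_y0 t − ½ g t² = 18.50×2.590 − 4.900×2.590² = 15.0 m.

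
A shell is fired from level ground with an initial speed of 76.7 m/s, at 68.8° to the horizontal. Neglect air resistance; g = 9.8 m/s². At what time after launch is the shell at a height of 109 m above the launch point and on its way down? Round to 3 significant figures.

v_y0 = 76.7 sin 68.8° = 71.51 m/s.
Set y = v_y0 t − ½ g t² = 109: 4.900 t² − 71.51 t + 109 = 0.
t = [71.51 ± √(5114 − 2136)] / 9.8 = (71.51 ± 54.57) / 9.8, giving t = 1.73 s or t = 12.9 s.
On the way down corresponds to the larger root: t = 12.9 s.

12.9 s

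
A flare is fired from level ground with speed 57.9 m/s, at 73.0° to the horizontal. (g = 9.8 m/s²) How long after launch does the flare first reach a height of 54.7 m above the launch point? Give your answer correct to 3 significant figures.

v_y0 = 57.9 sin 73.0° = 55.37 m/s.
Set y = v_y0 t − ½ g t² = 54.7: 4.900 t² − 55.37 t + 54.7 = 0.
t = [55.37 ± √(3066 − 1072)] / 9.8 = (55.37 ± 44.65) / 9.8, giving t = 1.09 s or t = 10.2 s.
The flare is on the way up at the first time, so t = 1.09 s.

1.09 s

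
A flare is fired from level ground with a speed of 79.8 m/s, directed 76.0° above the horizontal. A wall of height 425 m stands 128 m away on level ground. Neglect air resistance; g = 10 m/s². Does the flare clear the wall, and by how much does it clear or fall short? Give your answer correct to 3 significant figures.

No — it falls 131 m short of clearing the wall.

v_x = 79.8 cos 76.0° = 19.31 m/s; v_y0 = 79.8 sin 76.0° = 77.43 m/s.
Time to reach the wall: t = 128 / 19.31 = 6.629 s.
Height at that point: y = 77.43×6.629 − 5.000×6.629² = 293.6 m.
That is 425 − 293.6 = 131 m below the top of the wall, so the flare does not clear it.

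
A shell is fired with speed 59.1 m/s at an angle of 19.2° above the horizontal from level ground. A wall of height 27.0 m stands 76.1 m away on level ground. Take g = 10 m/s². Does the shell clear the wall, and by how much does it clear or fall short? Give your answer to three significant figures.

No — it falls 9.79 m short of clearing the wall.

v_x = 59.1 cos 19.2° = 55.81 m/s; v_y0 = 59.1 sin 19.2° = 19.44 m/s.
Time to reach the wall: t = 76.1 / 55.81 = 1.364 s.
Height at that point: y = 19.44×1.364 − 5.000×1.364² = 17.21 m.
That is 27.0 − 17.21 = 9.79 m below the top of the wall, so the shell does not clear it.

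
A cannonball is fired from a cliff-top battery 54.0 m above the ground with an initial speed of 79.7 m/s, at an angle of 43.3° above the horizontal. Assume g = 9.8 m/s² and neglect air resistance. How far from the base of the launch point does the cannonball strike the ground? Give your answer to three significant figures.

Components: v_x = 79.7 cos 43.3° = 58.00 m/s, v_y = 79.7 sin 43.3° = 54.66 m/s.
Vertical: 0 = 54.0 + 54.66 t − ½(9.8) t² ⇒ 4.900 t² − 54.66 t − 54.0 = 0.
t = [54.66 + √(2988 + 1058)] / 9.800 = 12.07 s.
Horizontal: R = v_x · t = 58.00 × 12.07 = 700 m.

700 m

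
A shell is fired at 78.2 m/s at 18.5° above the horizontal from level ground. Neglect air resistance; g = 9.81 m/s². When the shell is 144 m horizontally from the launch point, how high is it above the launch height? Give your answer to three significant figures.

29.7 m

v_x = 78.2 cos 18.5° = 74.16 m/s, v_y0 = 78.2 sin 18.5° = 24.81 m/s.
Time to reach x = 144 m: t = x / v_x = 144 / 74.16 = 1.942 s.
y = v_y0 t − ½ g t² = 24.81×1.942 − 4.905×1.942² = 29.7 m.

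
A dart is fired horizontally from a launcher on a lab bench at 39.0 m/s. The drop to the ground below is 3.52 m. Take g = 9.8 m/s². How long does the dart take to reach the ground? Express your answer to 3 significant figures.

0.848 s

The horizontal speed doesn't affect the fall. With v_y0 = 0, h = ½ g t².
t = √(2 × 3.52 / 9.8) = √0.7184 = 0.848 s.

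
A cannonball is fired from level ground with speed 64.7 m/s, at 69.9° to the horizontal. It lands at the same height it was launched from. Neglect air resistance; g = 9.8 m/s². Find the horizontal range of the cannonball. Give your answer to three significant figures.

276 m

Components: v_x = 64.7 cos 69.9° = 22.23 m/s, v_y = 64.7 sin 69.9° = 60.76 m/s.
Time of flight (same landing height): t = 2 v_y / g = 2 × 60.76 / 9.8 = 12.40 s.
Range: R = v_x · t = 22.23 × 12.40 = 276 m.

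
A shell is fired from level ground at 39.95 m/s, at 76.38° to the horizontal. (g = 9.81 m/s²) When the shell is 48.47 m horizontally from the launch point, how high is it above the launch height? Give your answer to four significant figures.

v_x = 39.95 cos 76.38° = 9.4075 m/s, v_y0 = 39.95 sin 76.38° = 38.827 m/s.
Time to reach x = 48.47 m: t = x / v_x = 48.47 / 9.4075 = 5.1523 s.
y = v_y0 t − ½ g t² = 38.827×5.1523 − 4.905×5.1523² = 69.84 m.

69.84 m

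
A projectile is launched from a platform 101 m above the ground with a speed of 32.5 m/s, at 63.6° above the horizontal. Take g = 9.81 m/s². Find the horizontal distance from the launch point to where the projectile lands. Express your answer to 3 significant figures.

121 m

Components: v_x = 32.5 cos 63.6° = 14.45 m/s, v_y = 32.5 sin 63.6° = 29.11 m/s.
Vertical: 0 = 101 + 29.11 t − ½(9.81) t² ⇒ 4.905 t² − 29.11 t − 101 = 0.
t = [29.11 + √(847.4 + 1982)] / 9.810 = 8.390 s.
Horizontal: R = v_x · t = 14.45 × 8.390 = 121 m.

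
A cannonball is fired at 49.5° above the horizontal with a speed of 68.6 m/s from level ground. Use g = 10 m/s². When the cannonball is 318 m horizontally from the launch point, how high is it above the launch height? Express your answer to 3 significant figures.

v_x = 68.6 cos 49.5° = 44.55 m/s, v_y0 = 68.6 sin 49.5° = 52.16 m/s.
Time to reach x = 318 m: t = x / v_x = 318 / 44.55 = 7.138 s.
y = v_y0 t − ½ g t² = 52.16×7.138 − 5.000×7.138² = 118 m.

118 m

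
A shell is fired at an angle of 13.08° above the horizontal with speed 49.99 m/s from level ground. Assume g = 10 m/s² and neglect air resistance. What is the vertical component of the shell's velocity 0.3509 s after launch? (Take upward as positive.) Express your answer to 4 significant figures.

7.804 m/s

Initial vertical component: v_y0 = 49.99 sin 13.08° = 11.313 m/s.
v_y(t) = v_y0 − g t = 11.313 − 10 × 0.3509 = 7.804 m/s.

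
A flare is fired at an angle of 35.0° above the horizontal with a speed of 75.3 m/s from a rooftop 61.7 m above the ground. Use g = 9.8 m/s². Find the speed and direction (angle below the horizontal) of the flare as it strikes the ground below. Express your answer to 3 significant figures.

82.9 m/s at 42.0° below the horizontal

v_x = 75.3 cos 35.0° = 61.68 m/s (constant).
|v_y| at impact = √((43.19)² + 2×9.8×61.7) = 55.45 m/s.
Speed = √(61.68² + 55.45²) = 82.9 m/s; angle = arctan(55.45/61.68) = 42.0° below horizontal.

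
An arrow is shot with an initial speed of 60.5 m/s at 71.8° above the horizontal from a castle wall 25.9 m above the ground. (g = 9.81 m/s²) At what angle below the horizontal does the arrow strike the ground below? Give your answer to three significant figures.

v_x = 60.5 cos 71.8° = 18.90 m/s.
At impact |v_y| = √(v_y0² + 2 g h) = √(57.47² + 2×9.81×25.9) = 61.73 m/s.
Angle below horizontal = arctan(|v_y| / v_x) = arctan(61.73 / 18.90) = 73.0°.

73.0°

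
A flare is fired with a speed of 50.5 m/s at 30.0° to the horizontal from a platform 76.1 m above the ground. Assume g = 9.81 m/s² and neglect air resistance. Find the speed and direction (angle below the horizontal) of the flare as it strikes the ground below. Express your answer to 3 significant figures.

v_x = 50.5 cos 30.0° = 43.73 m/s (constant).
|v_y| at impact = √((25.25)² + 2×9.81×76.1) = 46.16 m/s.
Speed = √(43.73² + 46.16²) = 63.6 m/s; angle = arctan(46.16/43.73) = 46.5° below horizontal.

63.6 m/s at 46.5° below the horizontal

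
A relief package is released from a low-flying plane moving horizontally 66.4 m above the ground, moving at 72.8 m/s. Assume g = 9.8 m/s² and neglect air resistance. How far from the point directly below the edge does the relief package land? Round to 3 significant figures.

268 m

Initial vertical velocity is zero, so the fall time comes from h = ½ g t²: t = √(2 × 66.4 / 9.8) = 3.681 s.
Horizontal motion is uniform at 72.8 m/s, so x = 72.8 × 3.681 = 268 m.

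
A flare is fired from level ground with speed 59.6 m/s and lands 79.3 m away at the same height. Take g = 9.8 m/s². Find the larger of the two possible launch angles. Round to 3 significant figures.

83.7°

Level-ground range: R = v₀² sin(2θ)/g ⇒ sin 2θ = R g / v₀² = 79.3×9.8/59.6² = 0.2188.
2θ = arcsin(0.2188) = 12.64° or 180° − 12.64° = 167.36°.
So θ = 6.32° or θ = 83.7°.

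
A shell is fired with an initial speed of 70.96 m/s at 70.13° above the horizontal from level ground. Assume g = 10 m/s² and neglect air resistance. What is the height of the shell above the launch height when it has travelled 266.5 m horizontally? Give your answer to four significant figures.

126.9 m

v_x = 70.96 cos 70.13° = 24.118 m/s, v_y0 = 70.96 sin 70.13° = 66.735 m/s.
Time to reach x = 266.5 m: t = x / v_x = 266.5 / 24.118 = 11.050 s.
y = v_y0 t − ½ g t² = 66.735×11.050 − 5.000×11.050² = 126.9 m.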